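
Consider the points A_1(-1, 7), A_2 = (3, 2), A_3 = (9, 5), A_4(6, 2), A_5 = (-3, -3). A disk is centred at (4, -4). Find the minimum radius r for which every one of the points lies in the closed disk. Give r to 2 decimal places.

12.08

The required radius is the distance from (4, -4) to the farthest point.
Squared distances: 146, 37, 106, 40, 50.
Maximum is 146, attained at A_1.
r = √146 ≈ 12.08.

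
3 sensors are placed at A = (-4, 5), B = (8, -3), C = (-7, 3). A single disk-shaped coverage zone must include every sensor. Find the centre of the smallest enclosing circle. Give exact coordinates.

(0.5, 0)

Side lengths²: AB² = 208, AC² = 13, BC² = 261.
Since BC² = 261 ≥ 208 + 13 = 221, the angle opposite BC is not acute, so the smallest enclosing circle has BC as diameter.
Centre = midpoint of BC = (0.5, 0), r² = 261/4 = 65.25.
Centre = (0.5, 0).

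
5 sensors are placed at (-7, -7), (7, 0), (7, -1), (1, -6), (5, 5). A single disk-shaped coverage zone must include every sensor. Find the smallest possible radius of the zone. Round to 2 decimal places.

A smallest enclosing disk is always determined by at most three of the input points on its boundary.
The farthest pair is (-7, -7)–(5, 5) with squared distance 288. The circle on this segment as diameter has centre (-1, -1) and r² = 288/4 = 72.
Check (7, 0): distance² to centre = 65 ≤ 72, so it lies inside.
All remaining points lie in this disk, and no smaller disk contains both endpoints, so this is the minimum enclosing circle.
r = √72 ≈ 8.49.

8.49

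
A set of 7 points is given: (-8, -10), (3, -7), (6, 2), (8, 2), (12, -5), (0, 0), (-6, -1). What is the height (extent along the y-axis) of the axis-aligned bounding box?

12

max y = 2, min y = -10, so height = 12.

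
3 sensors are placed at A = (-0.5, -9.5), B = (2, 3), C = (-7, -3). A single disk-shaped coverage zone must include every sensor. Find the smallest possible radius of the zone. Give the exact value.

Side lengths²: AB² = 162.5, AC² = 84.5, BC² = 117.
Since AB² = 162.5 < 117 + 84.5 = 201.5, the triangle is acute, so the smallest enclosing circle is the circumcircle.
Circumcentre = (-0.5, -3), r² = 42.25.
r = √(42.25) = 6.5.

6.5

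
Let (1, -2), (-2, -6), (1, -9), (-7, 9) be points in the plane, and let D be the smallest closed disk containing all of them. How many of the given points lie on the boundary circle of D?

The farthest pair is (1, -9)–(-7, 9) with squared distance 388. The circle on this segment as diameter has centre (-3, 0) and r² = 388/4 = 97.
Check (1, -2): distance² to centre = 20 ≤ 97, so it lies inside.
All remaining points lie in this disk, and no smaller disk contains both endpoints, so this is the minimum enclosing circle.
The points at distance exactly r from the centre are (1, -9), (-7, 9) — 2 points.

2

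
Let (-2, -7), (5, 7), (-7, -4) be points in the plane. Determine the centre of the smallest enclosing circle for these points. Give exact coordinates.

Call the three points A, B, C in the order given.
Side lengths²: AB² = 245, AC² = 34, BC² = 265.
Since BC² = 265 < 245 + 34 = 279, the triangle is acute, so the smallest enclosing circle is the circumcircle.
Circumcentre = (-15/26, 27/26), r² = 22525/338.
Centre = (-15/26, 27/26).

(-15/26, 27/26)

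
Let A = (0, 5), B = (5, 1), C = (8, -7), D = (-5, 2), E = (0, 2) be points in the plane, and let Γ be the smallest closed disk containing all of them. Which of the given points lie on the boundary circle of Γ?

C, D

The minimum enclosing circle of a finite set is fixed by two of the points (as a diameter) or three (as a circumcircle).
The farthest pair is C–D with squared distance 250. The circle on this segment as diameter has centre (1.5, -2.5) and r² = 250/4 = 62.5.
Check A: distance² to centre = 58.5 ≤ 62.5, so it lies inside.
All remaining points lie in this disk, and no smaller disk contains both endpoints, so this is the minimum enclosing circle.
The points at distance exactly r from the centre are C, D — 2 points.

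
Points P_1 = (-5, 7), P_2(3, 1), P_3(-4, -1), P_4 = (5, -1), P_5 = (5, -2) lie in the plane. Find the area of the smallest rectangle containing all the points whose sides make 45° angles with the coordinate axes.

85.5

In coordinates u = x + y, v = x − y the rectangle is axis-aligned; the map (x,y)→(u,v) scales areas by 2.
u-values: 2, 4, -5, 4, 3; range = 4 − (-5) = 9.
v-values: -12, 2, -3, 6, 7; range = 7 − (-12) = 19.
Area = (9 × 19) / 2 = 85.5.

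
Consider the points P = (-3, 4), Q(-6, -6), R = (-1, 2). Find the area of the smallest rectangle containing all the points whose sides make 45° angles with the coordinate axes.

In coordinates u = x + y, v = x − y the rectangle is axis-aligned; the map (x,y)→(u,v) scales areas by 2.
u-values: 1, -12, 1; range = 1 − (-12) = 13.
v-values: -7, 0, -3; range = 0 − (-7) = 7.
Area = (13 × 7) / 2 = 45.5.

45.5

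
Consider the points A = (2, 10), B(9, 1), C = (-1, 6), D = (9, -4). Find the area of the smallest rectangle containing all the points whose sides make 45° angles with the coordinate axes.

In coordinates u = x + y, v = x − y the rectangle is axis-aligned; the map (x,y)→(u,v) scales areas by 2.
u-values: 12, 10, 5, 5; range = 12 − 5 = 7.
v-values: -8, 8, -7, 13; range = 13 − (-8) = 21.
Area = (7 × 21) / 2 = 73.5.

73.5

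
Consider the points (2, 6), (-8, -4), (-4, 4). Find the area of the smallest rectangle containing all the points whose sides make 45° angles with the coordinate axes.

40

In coordinates u = x + y, v = x − y the rectangle is axis-aligned; the map (x,y)→(u,v) scales areas by 2.
u-values: 8, -12, 0; range = 8 − (-12) = 20.
v-values: -4, -4, -8; range = -4 − (-8) = 4.
Area = (20 × 4) / 2 = 40.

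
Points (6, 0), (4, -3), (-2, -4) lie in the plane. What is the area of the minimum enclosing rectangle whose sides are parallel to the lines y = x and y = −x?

30

In coordinates u = x + y, v = x − y the rectangle is axis-aligned; the map (x,y)→(u,v) scales areas by 2.
u-values: 6, 1, -6; range = 6 − (-6) = 12.
v-values: 6, 7, 2; range = 7 − 2 = 5.
Area = (12 × 5) / 2 = 30.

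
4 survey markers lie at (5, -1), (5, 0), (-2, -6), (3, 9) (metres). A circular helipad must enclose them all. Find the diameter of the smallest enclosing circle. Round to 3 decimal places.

15.811

The farthest pair is (-2, -6)–(3, 9) with squared distance 250. The circle on this segment as diameter has centre (0.5, 1.5) and r² = 250/4 = 62.5.
Check (5, -1): distance² to centre = 26.5 ≤ 62.5, so it lies inside.
All remaining points lie in this disk, and no smaller disk contains both endpoints, so this is the minimum enclosing circle.
Diameter = 2r = 2√(62.5) ≈ 15.811.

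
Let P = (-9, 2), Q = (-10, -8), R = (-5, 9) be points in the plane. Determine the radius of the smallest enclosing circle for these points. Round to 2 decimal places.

Side lengths²: PQ² = 101, PR² = 65, QR² = 314.
Since QR² = 314 ≥ 101 + 65 = 166, the angle opposite QR is not acute, so the smallest enclosing circle has QR as diameter.
Centre = midpoint of QR = (-7.5, 0.5), r² = 314/4 = 78.5.
r = √(78.5) ≈ 8.86.

8.86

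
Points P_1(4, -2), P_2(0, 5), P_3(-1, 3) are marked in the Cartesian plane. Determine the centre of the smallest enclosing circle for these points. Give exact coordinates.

(2, 1.5)

Side lengths²: P_1P_2² = 65, P_1P_3² = 50, P_2P_3² = 5.
Since P_1P_2² = 65 ≥ 50 + 5 = 55, the angle opposite P_1P_2 is not acute, so the smallest enclosing circle has P_1P_2 as diameter.
Centre = midpoint of P_1P_2 = (2, 1.5), r² = 65/4 = 16.25.
Centre = (2, 1.5).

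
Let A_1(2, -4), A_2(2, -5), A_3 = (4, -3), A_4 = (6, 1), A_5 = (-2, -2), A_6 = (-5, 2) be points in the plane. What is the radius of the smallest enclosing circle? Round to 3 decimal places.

The minimum enclosing circle of a finite set is fixed by two of the points (as a diameter) or three (as a circumcircle).
The minimum enclosing circle is determined by three boundary points: A_2, A_4, A_6.
Their circumcentre is (0.4, 0.4) with r² = 31.72.
The farthest remaining point A_3 is at distance² 24.52 ≤ 31.72.
r = √(31.72) ≈ 5.632.

5.632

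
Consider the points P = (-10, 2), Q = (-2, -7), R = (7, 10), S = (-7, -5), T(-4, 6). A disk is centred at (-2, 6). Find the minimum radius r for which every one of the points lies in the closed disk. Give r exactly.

The required radius is the distance from (-2, 6) to the farthest point.
Squared distances: 80, 169, 97, 146, 4.
Maximum is 169, attained at Q.
r = √169 = 13.

13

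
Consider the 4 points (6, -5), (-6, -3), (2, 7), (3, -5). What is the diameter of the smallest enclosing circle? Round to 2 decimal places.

14.49

The minimum enclosing circle of a finite set is fixed by two of the points (as a diameter) or three (as a circumcircle).
The minimum enclosing circle is determined by three boundary points: (6, -5), (-6, -3), (2, 7).
Their circumcentre is (11/17, -2/17) with r² = 15170/289.
The farthest remaining point (3, -5) is at distance² 8489/289 ≤ 15170/289.
Diameter = 2r = 2√(15170/289) ≈ 14.49.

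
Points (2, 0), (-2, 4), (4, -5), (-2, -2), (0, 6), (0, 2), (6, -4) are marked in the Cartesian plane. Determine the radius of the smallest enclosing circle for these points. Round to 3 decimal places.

5.870

The minimum enclosing circle is determined by three boundary points: (4, -5), (0, 6), (6, -4).
Their circumcentre is (63/26, 17/26) with r² = 11645/338.
The farthest remaining point (-2, 4) is at distance² 10397/338 ≤ 11645/338.
r = √(11645/338) ≈ 5.870.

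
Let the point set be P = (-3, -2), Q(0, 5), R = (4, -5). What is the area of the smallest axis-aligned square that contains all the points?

The bounding box has width 7 and height 10.
An axis-aligned square enclosing the set must have side ≥ max(width, height).
So the minimum side is max(7, 10) = 10.
Area = 10² = 100.

100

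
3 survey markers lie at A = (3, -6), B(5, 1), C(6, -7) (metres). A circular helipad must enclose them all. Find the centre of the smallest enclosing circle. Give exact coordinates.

Side lengths²: AB² = 53, AC² = 10, BC² = 65.
Since BC² = 65 ≥ 53 + 10 = 63, the angle opposite BC is not acute, so the smallest enclosing circle has BC as diameter.
Centre = midpoint of BC = (5.5, -3), r² = 65/4 = 16.25.
Centre = (5.5, -3).

(5.5, -3)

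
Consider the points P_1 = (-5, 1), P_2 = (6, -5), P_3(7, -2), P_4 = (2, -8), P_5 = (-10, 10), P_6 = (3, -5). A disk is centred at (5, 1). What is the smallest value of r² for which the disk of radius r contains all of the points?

306

The required radius is the distance from (5, 1) to the farthest point.
Squared distances: 100, 37, 13, 90, 306, 40.
Maximum is 306, attained at P_5.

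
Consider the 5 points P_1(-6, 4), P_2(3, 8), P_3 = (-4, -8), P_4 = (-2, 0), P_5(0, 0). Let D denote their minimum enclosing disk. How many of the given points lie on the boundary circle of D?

By Welzl's lemma the MEC is supported by two points (diametrically opposite) or three points (on a circumcircle).
The farthest pair is P_2–P_3 with squared distance 305. The circle on this segment as diameter has centre (-0.5, 0) and r² = 305/4 = 76.25.
Check P_1: distance² to centre = 46.25 ≤ 76.25, so it lies inside.
All remaining points lie in this disk, and no smaller disk contains both endpoints, so this is the minimum enclosing circle.
The points at distance exactly r from the centre are P_2, P_3 — 2 points.

2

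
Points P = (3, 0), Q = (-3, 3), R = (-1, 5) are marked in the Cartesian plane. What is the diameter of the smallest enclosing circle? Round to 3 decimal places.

6.749

Side lengths²: PQ² = 45, PR² = 41, QR² = 8.
Since PQ² = 45 < 41 + 8 = 49, the triangle is acute, so the smallest enclosing circle is the circumcircle.
Circumcentre = (1/6, 11/6), r² = 205/18.
Diameter = 2r = 2√(205/18) ≈ 6.749.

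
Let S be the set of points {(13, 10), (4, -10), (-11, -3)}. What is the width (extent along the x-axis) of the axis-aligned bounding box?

24

max x = 13, min x = -11, so width = 24.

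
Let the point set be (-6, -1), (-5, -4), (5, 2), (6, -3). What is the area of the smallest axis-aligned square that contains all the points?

144

The bounding box has width 12 and height 6.
An axis-aligned square enclosing the set must have side ≥ max(width, height).
So the minimum side is max(12, 6) = 12.
Area = 12² = 144.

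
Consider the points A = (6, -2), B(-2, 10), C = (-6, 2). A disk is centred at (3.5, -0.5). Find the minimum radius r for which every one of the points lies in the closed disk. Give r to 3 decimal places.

The required radius is the distance from (3.5, -0.5) to the farthest point.
Squared distances: 8.5, 140.5, 96.5.
Maximum is 140.5, attained at B.
r = √(140.5) ≈ 11.853.

11.853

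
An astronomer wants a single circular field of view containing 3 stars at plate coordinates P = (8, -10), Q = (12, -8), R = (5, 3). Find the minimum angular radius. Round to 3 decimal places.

Side lengths²: PQ² = 20, PR² = 178, QR² = 170.
Since PR² = 178 < 170 + 20 = 190, the triangle is acute, so the smallest enclosing circle is the circumcircle.
Circumcentre = (208/29, -97/29), r² = 37825/841.
r = √(37825/841) ≈ 6.706.

6.706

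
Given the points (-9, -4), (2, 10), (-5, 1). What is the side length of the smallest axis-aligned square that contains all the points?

14

The bounding box has width 11 and height 14.
An axis-aligned square enclosing the set must have side ≥ max(width, height).
So the minimum side is max(11, 14) = 14.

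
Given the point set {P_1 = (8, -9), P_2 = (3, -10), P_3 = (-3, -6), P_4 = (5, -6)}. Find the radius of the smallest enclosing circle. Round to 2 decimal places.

5.70

By Welzl's lemma the MEC is supported by two points (diametrically opposite) or three points (on a circumcircle).
The farthest pair is P_1–P_3 with squared distance 130. The circle on this segment as diameter has centre (2.5, -7.5) and r² = 130/4 = 32.5.
Check P_2: distance² to centre = 6.5 ≤ 32.5, so it lies inside.
All remaining points lie in this disk, and no smaller disk contains both endpoints, so this is the minimum enclosing circle.
r = √(32.5) ≈ 5.70.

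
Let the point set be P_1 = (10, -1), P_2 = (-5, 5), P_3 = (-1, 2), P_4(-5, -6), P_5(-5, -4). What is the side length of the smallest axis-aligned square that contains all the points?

15

The bounding box has width 15 and height 11.
An axis-aligned square enclosing the set must have side ≥ max(width, height).
So the minimum side is max(15, 11) = 15.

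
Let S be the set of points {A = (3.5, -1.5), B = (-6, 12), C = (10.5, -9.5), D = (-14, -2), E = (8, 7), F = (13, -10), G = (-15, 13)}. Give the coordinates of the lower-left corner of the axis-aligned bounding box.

(-15, -10)

x-range [-15, 13], y-range [-10, 13].
The lower-left corner is (-15, -10).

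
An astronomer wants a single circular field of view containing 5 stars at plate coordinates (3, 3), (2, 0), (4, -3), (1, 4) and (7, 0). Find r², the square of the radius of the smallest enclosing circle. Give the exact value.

15.08

By Welzl's lemma the MEC is supported by two points (diametrically opposite) or three points (on a circumcircle).
The minimum enclosing circle is determined by three boundary points: (4, -3), (1, 4), (7, 0).
Their circumcentre is (3.2, 0.8) with r² = 15.08.
The farthest remaining point (3, 3) is at distance² 4.88 ≤ 15.08.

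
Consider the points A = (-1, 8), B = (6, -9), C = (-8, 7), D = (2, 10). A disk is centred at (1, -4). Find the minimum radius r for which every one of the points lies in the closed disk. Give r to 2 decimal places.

The required radius is the distance from (1, -4) to the farthest point.
Squared distances: 148, 50, 202, 197.
Maximum is 202, attained at C.
r = √202 ≈ 14.21.

14.21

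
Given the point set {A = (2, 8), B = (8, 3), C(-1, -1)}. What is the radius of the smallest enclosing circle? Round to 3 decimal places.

5.288

Side lengths²: AB² = 61, AC² = 90, BC² = 97.
Since BC² = 97 < 90 + 61 = 151, the triangle is acute, so the smallest enclosing circle is the circumcircle.
Circumcentre = (125/46, 127/46), r² = 29585/1058.
r = √(29585/1058) ≈ 5.288.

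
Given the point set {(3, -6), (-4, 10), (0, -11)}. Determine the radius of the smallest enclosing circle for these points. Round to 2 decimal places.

Call the three points A, B, C in the order given.
Side lengths²: AB² = 305, AC² = 34, BC² = 457.
Since BC² = 457 ≥ 305 + 34 = 339, the angle opposite BC is not acute, so the smallest enclosing circle has BC as diameter.
Centre = midpoint of BC = (-2, -0.5), r² = 457/4 = 114.25.
r = √(114.25) ≈ 10.69.

10.69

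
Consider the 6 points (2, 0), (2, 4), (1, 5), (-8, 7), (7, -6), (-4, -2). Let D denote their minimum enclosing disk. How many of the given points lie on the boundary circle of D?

2

The farthest pair is (-8, 7)–(7, -6) with squared distance 394. The circle on this segment as diameter has centre (-0.5, 0.5) and r² = 394/4 = 98.5.
Check (2, 0): distance² to centre = 6.5 ≤ 98.5, so it lies inside.
All remaining points lie in this disk, and no smaller disk contains both endpoints, so this is the minimum enclosing circle.
The points at distance exactly r from the centre are (-8, 7), (7, -6) — 2 points.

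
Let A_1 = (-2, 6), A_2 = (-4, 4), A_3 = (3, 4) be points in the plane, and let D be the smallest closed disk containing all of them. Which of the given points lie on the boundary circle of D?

Side lengths²: A_1A_2² = 8, A_1A_3² = 29, A_2A_3² = 49.
Since A_2A_3² = 49 ≥ 29 + 8 = 37, the angle opposite A_2A_3 is not acute, so the smallest enclosing circle has A_2A_3 as diameter.
Centre = midpoint of A_2A_3 = (-0.5, 4), r² = 49/4 = 12.25.
The points at distance exactly r from the centre are A_2, A_3 — 2 points.

A_2, A_3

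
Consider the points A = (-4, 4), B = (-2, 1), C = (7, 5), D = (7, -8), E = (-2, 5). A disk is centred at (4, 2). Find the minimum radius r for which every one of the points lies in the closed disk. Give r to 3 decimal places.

The required radius is the distance from (4, 2) to the farthest point.
Squared distances: 68, 37, 18, 109, 45.
Maximum is 109, attained at D.
r = √109 ≈ 10.440.

10.440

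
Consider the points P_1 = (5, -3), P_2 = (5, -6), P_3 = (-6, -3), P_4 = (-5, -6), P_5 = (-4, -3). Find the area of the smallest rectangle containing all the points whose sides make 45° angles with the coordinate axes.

In coordinates u = x + y, v = x − y the rectangle is axis-aligned; the map (x,y)→(u,v) scales areas by 2.
u-values: 2, -1, -9, -11, -7; range = 2 − (-11) = 13.
v-values: 8, 11, -3, 1, -1; range = 11 − (-3) = 14.
Area = (13 × 14) / 2 = 91.

91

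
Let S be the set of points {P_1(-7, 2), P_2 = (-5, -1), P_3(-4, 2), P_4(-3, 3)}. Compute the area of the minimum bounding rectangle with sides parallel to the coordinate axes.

16

x ranges over [-7, -3], width 4.
y ranges over [-1, 3], height 4.
Area = 4 × 4 = 16.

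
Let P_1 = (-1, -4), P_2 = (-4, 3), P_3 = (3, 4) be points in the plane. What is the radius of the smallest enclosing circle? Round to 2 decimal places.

4.63

Side lengths²: P_1P_2² = 58, P_1P_3² = 80, P_2P_3² = 50.
Since P_1P_3² = 80 < 58 + 50 = 108, the triangle is acute, so the smallest enclosing circle is the circumcircle.
Circumcentre = (-1/13, 7/13), r² = 3625/169.
r = √(3625/169) ≈ 4.63.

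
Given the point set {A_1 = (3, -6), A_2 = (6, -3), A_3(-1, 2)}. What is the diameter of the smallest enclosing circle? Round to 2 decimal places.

Side lengths²: A_1A_2² = 18, A_1A_3² = 80, A_2A_3² = 74.
Since A_1A_3² = 80 < 74 + 18 = 92, the triangle is acute, so the smallest enclosing circle is the circumcircle.
Circumcentre = (5/3, -5/3), r² = 185/9.
Diameter = 2r = 2√(185/9) ≈ 9.07.

9.07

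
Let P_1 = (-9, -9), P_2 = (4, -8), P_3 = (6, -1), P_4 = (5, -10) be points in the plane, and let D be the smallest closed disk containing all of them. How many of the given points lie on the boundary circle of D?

By Welzl's lemma the MEC is supported by two points (diametrically opposite) or three points (on a circumcircle).
The farthest pair is P_1–P_3 with squared distance 289. The circle on this segment as diameter has centre (-1.5, -5) and r² = 289/4 = 72.25.
Check P_2: distance² to centre = 39.25 ≤ 72.25, so it lies inside.
All remaining points lie in this disk, and no smaller disk contains both endpoints, so this is the minimum enclosing circle.
The points at distance exactly r from the centre are P_1, P_3 — 2 points.

2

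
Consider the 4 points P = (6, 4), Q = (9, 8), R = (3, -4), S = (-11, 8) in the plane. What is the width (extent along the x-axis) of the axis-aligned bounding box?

max x = 9, min x = -11, so width = 20.

20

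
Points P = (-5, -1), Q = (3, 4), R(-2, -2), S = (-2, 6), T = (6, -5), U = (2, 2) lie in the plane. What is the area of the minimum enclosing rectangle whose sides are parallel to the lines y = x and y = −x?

123.5

In coordinates u = x + y, v = x − y the rectangle is axis-aligned; the map (x,y)→(u,v) scales areas by 2.
u-values: -6, 7, -4, 4, 1, 4; range = 7 − (-6) = 13.
v-values: -4, -1, 0, -8, 11, 0; range = 11 − (-8) = 19.
Area = (13 × 19) / 2 = 123.5.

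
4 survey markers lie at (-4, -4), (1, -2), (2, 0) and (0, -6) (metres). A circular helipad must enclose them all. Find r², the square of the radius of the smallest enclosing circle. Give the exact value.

A smallest enclosing disk is always determined by at most three of the input points on its boundary.
The minimum enclosing circle is determined by three boundary points: (-4, -4), (2, 0), (0, -6).
Their circumcentre is (-5/7, -17/7) with r² = 650/49.
The farthest remaining point (1, -2) is at distance² 153/49 ≤ 650/49.

650/49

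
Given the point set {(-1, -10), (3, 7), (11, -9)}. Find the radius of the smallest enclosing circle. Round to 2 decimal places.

Call the three points A, B, C in the order given.
Side lengths²: AB² = 305, AC² = 145, BC² = 320.
Since BC² = 320 < 305 + 145 = 450, the triangle is acute, so the smallest enclosing circle is the circumcircle.
Circumcentre = (4.4, -2.3), r² = 88.45.
r = √(88.45) ≈ 9.40.

9.40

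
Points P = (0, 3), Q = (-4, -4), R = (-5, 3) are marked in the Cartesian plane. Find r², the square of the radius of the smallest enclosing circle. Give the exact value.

1625/98

Side lengths²: PQ² = 65, PR² = 25, QR² = 50.
Since PQ² = 65 < 50 + 25 = 75, the triangle is acute, so the smallest enclosing circle is the circumcircle.
Circumcentre = (-2.5, -3/14), r² = 1625/98.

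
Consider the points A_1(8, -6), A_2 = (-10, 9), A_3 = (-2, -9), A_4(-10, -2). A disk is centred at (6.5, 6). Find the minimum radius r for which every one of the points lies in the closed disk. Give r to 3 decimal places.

18.337

The required radius is the distance from (6.5, 6) to the farthest point.
Squared distances: 146.25, 281.25, 297.25, 336.25.
Maximum is 336.25, attained at A_4.
r = √(336.25) ≈ 18.337.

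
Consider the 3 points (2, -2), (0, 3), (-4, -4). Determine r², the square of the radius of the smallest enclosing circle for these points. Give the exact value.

9425/578

Call the three points A, B, C in the order given.
Side lengths²: AB² = 29, AC² = 40, BC² = 65.
Since BC² = 65 < 40 + 29 = 69, the triangle is acute, so the smallest enclosing circle is the circumcircle.
Circumcentre = (-61/34, -21/34), r² = 9425/578.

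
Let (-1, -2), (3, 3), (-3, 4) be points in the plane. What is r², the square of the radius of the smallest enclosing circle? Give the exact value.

7585/578

Call the three points A, B, C in the order given.
Side lengths²: AB² = 41, AC² = 40, BC² = 37.
Since AB² = 41 < 40 + 37 = 77, the triangle is acute, so the smallest enclosing circle is the circumcircle.
Circumcentre = (-11/34, 53/34), r² = 7585/578.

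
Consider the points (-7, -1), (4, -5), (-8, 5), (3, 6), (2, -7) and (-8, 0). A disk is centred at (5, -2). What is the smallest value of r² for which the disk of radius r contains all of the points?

The required radius is the distance from (5, -2) to the farthest point.
Squared distances: 145, 10, 218, 68, 34, 173.
Maximum is 218, attained at (-8, 5).

218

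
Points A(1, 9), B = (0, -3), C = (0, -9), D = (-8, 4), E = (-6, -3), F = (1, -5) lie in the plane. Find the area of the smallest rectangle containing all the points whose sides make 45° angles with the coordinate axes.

In coordinates u = x + y, v = x − y the rectangle is axis-aligned; the map (x,y)→(u,v) scales areas by 2.
u-values: 10, -3, -9, -4, -9, -4; range = 10 − (-9) = 19.
v-values: -8, 3, 9, -12, -3, 6; range = 9 − (-12) = 21.
Area = (19 × 21) / 2 = 199.5.

199.5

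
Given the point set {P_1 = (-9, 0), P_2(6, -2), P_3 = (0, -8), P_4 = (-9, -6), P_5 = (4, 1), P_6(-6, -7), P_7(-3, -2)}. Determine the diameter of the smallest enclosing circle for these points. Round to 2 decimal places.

15.66

By Welzl's lemma the MEC is supported by two points (diametrically opposite) or three points (on a circumcircle).
The minimum enclosing circle is determined by three boundary points: P_1, P_2, P_4.
Their circumcentre is (-53/30, -3) with r² = 55189/900.
The farthest remaining point P_5 is at distance² 44329/900 ≤ 55189/900.
Diameter = 2r = 2√(55189/900) ≈ 15.66.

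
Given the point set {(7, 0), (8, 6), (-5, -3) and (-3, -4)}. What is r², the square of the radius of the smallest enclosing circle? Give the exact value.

62.5

The farthest pair is (8, 6)–(-5, -3) with squared distance 250. The circle on this segment as diameter has centre (1.5, 1.5) and r² = 250/4 = 62.5.
Check (7, 0): distance² to centre = 32.5 ≤ 62.5, so it lies inside.
All remaining points lie in this disk, and no smaller disk contains both endpoints, so this is the minimum enclosing circle.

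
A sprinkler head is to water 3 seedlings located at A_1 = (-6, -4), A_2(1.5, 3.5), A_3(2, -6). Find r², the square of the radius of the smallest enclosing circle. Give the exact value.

30.77

Side lengths²: A_1A_2² = 112.5, A_1A_3² = 68, A_2A_3² = 90.5.
Since A_1A_2² = 112.5 < 90.5 + 68 = 158.5, the triangle is acute, so the smallest enclosing circle is the circumcircle.
Circumcentre = (-1.1, -1.4), r² = 30.77.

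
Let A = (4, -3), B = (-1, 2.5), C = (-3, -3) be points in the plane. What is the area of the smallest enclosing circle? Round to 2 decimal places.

Side lengths²: AB² = 55.25, AC² = 49, BC² = 34.25.
Since AB² = 55.25 < 49 + 34.25 = 83.25, the triangle is acute, so the smallest enclosing circle is the circumcircle.
Circumcentre = (0.5, -51/44), r² = 30277/1936.
Area = π·r² = π·30277/1936 ≈ 49.13.

49.13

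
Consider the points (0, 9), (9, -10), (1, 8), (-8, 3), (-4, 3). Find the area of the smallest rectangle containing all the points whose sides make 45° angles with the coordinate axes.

210

In coordinates u = x + y, v = x − y the rectangle is axis-aligned; the map (x,y)→(u,v) scales areas by 2.
u-values: 9, -1, 9, -5, -1; range = 9 − (-5) = 14.
v-values: -9, 19, -7, -11, -7; range = 19 − (-11) = 30.
Area = (14 × 30) / 2 = 210.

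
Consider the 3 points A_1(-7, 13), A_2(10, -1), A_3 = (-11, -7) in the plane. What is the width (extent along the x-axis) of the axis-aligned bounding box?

max x = 10, min x = -11, so width = 21.

21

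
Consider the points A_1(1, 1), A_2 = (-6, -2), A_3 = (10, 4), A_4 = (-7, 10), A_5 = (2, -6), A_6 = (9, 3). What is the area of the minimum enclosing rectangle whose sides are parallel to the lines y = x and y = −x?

275

In coordinates u = x + y, v = x − y the rectangle is axis-aligned; the map (x,y)→(u,v) scales areas by 2.
u-values: 2, -8, 14, 3, -4, 12; range = 14 − (-8) = 22.
v-values: 0, -4, 6, -17, 8, 6; range = 8 − (-17) = 25.
Area = (22 × 25) / 2 = 275.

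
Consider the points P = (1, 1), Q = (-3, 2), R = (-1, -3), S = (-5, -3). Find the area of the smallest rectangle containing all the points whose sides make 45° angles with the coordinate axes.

35

In coordinates u = x + y, v = x − y the rectangle is axis-aligned; the map (x,y)→(u,v) scales areas by 2.
u-values: 2, -1, -4, -8; range = 2 − (-8) = 10.
v-values: 0, -5, 2, -2; range = 2 − (-5) = 7.
Area = (10 × 7) / 2 = 35.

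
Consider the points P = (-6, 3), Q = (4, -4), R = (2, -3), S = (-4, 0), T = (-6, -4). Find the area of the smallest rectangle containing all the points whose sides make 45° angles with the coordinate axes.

In coordinates u = x + y, v = x − y the rectangle is axis-aligned; the map (x,y)→(u,v) scales areas by 2.
u-values: -3, 0, -1, -4, -10; range = 0 − (-10) = 10.
v-values: -9, 8, 5, -4, -2; range = 8 − (-9) = 17.
Area = (10 × 17) / 2 = 85.

85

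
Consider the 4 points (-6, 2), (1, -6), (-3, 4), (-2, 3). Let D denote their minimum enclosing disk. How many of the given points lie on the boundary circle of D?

By Welzl's lemma the MEC is supported by two points (diametrically opposite) or three points (on a circumcircle).
The minimum enclosing circle is determined by three boundary points: (-6, 2), (1, -6), (-3, 4).
Their circumcentre is (-63/38, -24/19) with r² = 42601/1444.
The farthest remaining point (-2, 3) is at distance² 26413/1444 ≤ 42601/1444.
The points at distance exactly r from the centre are (-6, 2), (1, -6), (-3, 4) — 3 points.

3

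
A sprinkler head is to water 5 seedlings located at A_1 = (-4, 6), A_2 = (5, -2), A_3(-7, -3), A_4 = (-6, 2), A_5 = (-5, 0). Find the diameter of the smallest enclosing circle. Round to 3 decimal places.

By Welzl's lemma the MEC is supported by two points (diametrically opposite) or three points (on a circumcircle).
The minimum enclosing circle is determined by three boundary points: A_1, A_2, A_3.
Their circumcentre is (-17/14, 1/14) with r² = 4205/98.
The farthest remaining point A_4 is at distance² 2609/98 ≤ 4205/98.
Diameter = 2r = 2√(4205/98) ≈ 13.101.

13.101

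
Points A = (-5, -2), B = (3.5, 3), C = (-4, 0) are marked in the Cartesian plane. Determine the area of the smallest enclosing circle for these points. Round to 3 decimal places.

76.380

Side lengths²: AB² = 97.25, AC² = 5, BC² = 65.25.
Since AB² = 97.25 ≥ 65.25 + 5 = 70.25, the angle opposite AB is not acute, so the smallest enclosing circle has AB as diameter.
Centre = midpoint of AB = (-0.75, 0.5), r² = 97.25/4 = 24.3125.
Area = π·r² = π·24.3125 ≈ 76.380.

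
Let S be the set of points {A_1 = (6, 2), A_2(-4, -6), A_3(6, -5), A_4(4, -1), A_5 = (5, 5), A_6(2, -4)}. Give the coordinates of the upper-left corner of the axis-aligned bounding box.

x-range [-4, 6], y-range [-6, 5].
The upper-left corner is (-4, 5).

(-4, 5)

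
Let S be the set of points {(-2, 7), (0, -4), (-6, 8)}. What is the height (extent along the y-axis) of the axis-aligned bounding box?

12

max y = 8, min y = -4, so height = 12.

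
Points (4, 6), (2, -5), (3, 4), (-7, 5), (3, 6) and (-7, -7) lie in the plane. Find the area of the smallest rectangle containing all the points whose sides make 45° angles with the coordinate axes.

In coordinates u = x + y, v = x − y the rectangle is axis-aligned; the map (x,y)→(u,v) scales areas by 2.
u-values: 10, -3, 7, -2, 9, -14; range = 10 − (-14) = 24.
v-values: -2, 7, -1, -12, -3, 0; range = 7 − (-12) = 19.
Area = (24 × 19) / 2 = 228.

228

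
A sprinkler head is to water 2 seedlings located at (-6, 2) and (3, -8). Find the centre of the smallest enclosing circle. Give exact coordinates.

(-1.5, -3)

The smallest circle enclosing two points has them as diameter endpoints.
Centre = midpoint = (-1.5, -3); r² = |(-6, 2)−(3, -8)|²/4 = 181/4 = 45.25.
Centre = (-1.5, -3).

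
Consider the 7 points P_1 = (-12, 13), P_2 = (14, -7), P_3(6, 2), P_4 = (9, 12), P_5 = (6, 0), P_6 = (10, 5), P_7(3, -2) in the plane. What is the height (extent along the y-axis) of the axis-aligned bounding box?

max y = 13, min y = -7, so height = 20.

20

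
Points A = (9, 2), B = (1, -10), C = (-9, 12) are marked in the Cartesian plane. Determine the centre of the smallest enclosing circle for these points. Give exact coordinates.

(-115/37, 52/37)

Side lengths²: AB² = 208, AC² = 424, BC² = 584.
Since BC² = 584 < 424 + 208 = 632, the triangle is acute, so the smallest enclosing circle is the circumcircle.
Circumcentre = (-115/37, 52/37), r² = 201188/1369.
Centre = (-115/37, 52/37).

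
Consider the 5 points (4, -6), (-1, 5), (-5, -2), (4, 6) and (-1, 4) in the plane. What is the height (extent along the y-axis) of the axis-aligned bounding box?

12

max y = 6, min y = -6, so height = 12.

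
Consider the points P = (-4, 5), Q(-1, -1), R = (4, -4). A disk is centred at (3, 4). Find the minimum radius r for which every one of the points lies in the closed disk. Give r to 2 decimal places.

The required radius is the distance from (3, 4) to the farthest point.
Squared distances: 50, 41, 65.
Maximum is 65, attained at R.
r = √65 ≈ 8.06.

8.06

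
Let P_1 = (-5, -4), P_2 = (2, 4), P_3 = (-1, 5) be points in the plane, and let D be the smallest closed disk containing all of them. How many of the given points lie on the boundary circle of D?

Side lengths²: P_1P_2² = 113, P_1P_3² = 97, P_2P_3² = 10.
Since P_1P_2² = 113 ≥ 97 + 10 = 107, the angle opposite P_1P_2 is not acute, so the smallest enclosing circle has P_1P_2 as diameter.
Centre = midpoint of P_1P_2 = (-1.5, 0), r² = 113/4 = 28.25.
The points at distance exactly r from the centre are P_1, P_2 — 2 points.

2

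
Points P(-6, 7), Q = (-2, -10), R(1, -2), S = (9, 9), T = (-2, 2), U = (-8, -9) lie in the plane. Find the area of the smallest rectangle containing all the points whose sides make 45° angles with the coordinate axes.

In coordinates u = x + y, v = x − y the rectangle is axis-aligned; the map (x,y)→(u,v) scales areas by 2.
u-values: 1, -12, -1, 18, 0, -17; range = 18 − (-17) = 35.
v-values: -13, 8, 3, 0, -4, 1; range = 8 − (-13) = 21.
Area = (35 × 21) / 2 = 367.5.

367.5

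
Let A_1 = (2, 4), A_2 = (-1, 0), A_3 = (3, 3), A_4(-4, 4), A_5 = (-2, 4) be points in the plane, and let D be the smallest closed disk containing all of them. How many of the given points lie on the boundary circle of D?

By Welzl's lemma the MEC is supported by two points (diametrically opposite) or three points (on a circumcircle).
The farthest pair is A_3–A_4 with squared distance 50. The circle on this segment as diameter has centre (-0.5, 3.5) and r² = 50/4 = 12.5.
Check A_1: distance² to centre = 6.5 ≤ 12.5, so it lies inside.
All remaining points lie in this disk, and no smaller disk contains both endpoints, so this is the minimum enclosing circle.
The points at distance exactly r from the centre are A_2, A_3, A_4 — 3 points.

3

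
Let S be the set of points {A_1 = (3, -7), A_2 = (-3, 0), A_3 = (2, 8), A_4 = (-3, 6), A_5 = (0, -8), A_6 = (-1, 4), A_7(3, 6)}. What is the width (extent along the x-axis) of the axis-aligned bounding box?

max x = 3, min x = -3, so width = 6.

6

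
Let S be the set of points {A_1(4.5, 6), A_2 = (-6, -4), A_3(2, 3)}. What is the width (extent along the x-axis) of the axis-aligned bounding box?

max x = 4.5, min x = -6, so width = 10.5.

10.5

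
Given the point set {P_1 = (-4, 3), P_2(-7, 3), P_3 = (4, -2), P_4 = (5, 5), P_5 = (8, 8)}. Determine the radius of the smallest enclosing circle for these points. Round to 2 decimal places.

A smallest enclosing disk is always determined by at most three of the input points on its boundary.
The minimum enclosing circle is determined by three boundary points: P_2, P_3, P_5.
Their circumcentre is (8/13, 67/13) with r² = 10585/169.
The farthest remaining point P_1 is at distance² 4384/169 ≤ 10585/169.
r = √(10585/169) ≈ 7.91.

7.91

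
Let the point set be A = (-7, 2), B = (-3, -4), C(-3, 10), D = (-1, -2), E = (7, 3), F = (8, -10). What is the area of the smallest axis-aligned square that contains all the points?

The bounding box has width 15 and height 20.
An axis-aligned square enclosing the set must have side ≥ max(width, height).
So the minimum side is max(15, 20) = 20.
Area = 20² = 400.

400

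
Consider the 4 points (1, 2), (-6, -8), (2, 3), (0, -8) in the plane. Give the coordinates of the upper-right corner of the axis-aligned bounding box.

x-range [-6, 2], y-range [-8, 3].
The upper-right corner is (2, 3).

(2, 3)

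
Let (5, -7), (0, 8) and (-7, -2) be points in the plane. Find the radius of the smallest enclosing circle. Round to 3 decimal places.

Call the three points A, B, C in the order given.
Side lengths²: AB² = 250, AC² = 169, BC² = 149.
Since AB² = 250 < 169 + 149 = 318, the triangle is acute, so the smallest enclosing circle is the circumcircle.
Circumcentre = (53/62, -3/62), r² = 125905/1922.
r = √(125905/1922) ≈ 8.094.

8.094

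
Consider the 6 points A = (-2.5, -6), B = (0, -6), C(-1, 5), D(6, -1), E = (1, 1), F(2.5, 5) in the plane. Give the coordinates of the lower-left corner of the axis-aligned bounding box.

(-2.5, -6)

x-range [-2.5, 6], y-range [-6, 5].
The lower-left corner is (-2.5, -6).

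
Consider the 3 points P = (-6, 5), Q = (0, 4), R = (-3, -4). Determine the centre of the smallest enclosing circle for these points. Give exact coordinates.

Side lengths²: PQ² = 37, PR² = 90, QR² = 73.
Since PR² = 90 < 73 + 37 = 110, the triangle is acute, so the smallest enclosing circle is the circumcircle.
Circumcentre = (-123/34, 27/34), r² = 13505/578.
Centre = (-123/34, 27/34).

(-123/34, 27/34)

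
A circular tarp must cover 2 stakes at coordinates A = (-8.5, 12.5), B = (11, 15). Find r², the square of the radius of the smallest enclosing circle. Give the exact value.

The smallest circle enclosing two points has them as diameter endpoints.
Centre = midpoint = (1.25, 13.75); r² = |AB|²/4 = 386.5/4 = 96.625.

96.625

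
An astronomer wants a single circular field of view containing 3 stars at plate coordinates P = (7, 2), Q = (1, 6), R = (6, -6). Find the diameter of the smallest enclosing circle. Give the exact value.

13

Side lengths²: PQ² = 52, PR² = 65, QR² = 169.
Since QR² = 169 ≥ 65 + 52 = 117, the angle opposite QR is not acute, so the smallest enclosing circle has QR as diameter.
Centre = midpoint of QR = (3.5, 0), r² = 169/4 = 42.25.
Diameter = 2r = 2√(42.25) = 13.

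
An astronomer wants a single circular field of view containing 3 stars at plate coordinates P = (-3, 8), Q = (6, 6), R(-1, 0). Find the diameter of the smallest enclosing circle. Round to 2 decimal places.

Side lengths²: PQ² = 85, PR² = 68, QR² = 85.
Since QR² = 85 < 85 + 68 = 153, the triangle is acute, so the smallest enclosing circle is the circumcircle.
Circumcentre = (1, 4.75), r² = 26.5625.
Diameter = 2r = 2√(26.5625) ≈ 10.31.

10.31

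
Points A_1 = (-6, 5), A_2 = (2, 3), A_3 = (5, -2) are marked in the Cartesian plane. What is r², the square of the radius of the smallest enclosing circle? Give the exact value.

42.5

Side lengths²: A_1A_2² = 68, A_1A_3² = 170, A_2A_3² = 34.
Since A_1A_3² = 170 ≥ 68 + 34 = 102, the angle opposite A_1A_3 is not acute, so the smallest enclosing circle has A_1A_3 as diameter.
Centre = midpoint of A_1A_3 = (-0.5, 1.5), r² = 170/4 = 42.5.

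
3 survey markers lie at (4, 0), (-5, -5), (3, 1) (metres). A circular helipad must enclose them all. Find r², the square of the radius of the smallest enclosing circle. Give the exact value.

26.5

Call the three points A, B, C in the order given.
Side lengths²: AB² = 106, AC² = 2, BC² = 100.
Since AB² = 106 ≥ 100 + 2 = 102, the angle opposite AB is not acute, so the smallest enclosing circle has AB as diameter.
Centre = midpoint of AB = (-0.5, -2.5), r² = 106/4 = 26.5.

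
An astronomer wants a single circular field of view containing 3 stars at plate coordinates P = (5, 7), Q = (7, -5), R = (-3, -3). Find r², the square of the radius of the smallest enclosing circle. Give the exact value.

39442/841

Side lengths²: PQ² = 148, PR² = 164, QR² = 104.
Since PR² = 164 < 148 + 104 = 252, the triangle is acute, so the smallest enclosing circle is the circumcircle.
Circumcentre = (84/29, 14/29), r² = 39442/841.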